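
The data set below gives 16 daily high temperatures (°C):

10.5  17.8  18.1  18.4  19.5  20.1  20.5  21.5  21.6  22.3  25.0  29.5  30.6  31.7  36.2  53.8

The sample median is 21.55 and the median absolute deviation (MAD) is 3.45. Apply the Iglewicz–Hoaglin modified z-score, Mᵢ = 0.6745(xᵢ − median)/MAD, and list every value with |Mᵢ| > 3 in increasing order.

|Mᵢ| > 3 ⇔ |xᵢ − 21.55| > 3·3.45/0.6745 = 15.34.
So outliers lie outside [6.21, 36.89].
53.8: M = 6.31 → outlier.

53.8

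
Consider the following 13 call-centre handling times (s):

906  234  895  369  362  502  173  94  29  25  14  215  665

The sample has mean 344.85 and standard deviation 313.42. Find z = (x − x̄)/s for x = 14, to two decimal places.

-1.06

z = (14 − 344.85) / 313.42 = -1.06.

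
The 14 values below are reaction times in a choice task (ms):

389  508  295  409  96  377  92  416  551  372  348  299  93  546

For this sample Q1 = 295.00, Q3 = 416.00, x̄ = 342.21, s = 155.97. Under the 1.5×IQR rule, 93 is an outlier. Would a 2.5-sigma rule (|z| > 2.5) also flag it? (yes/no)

z = (93 − 342.21) / 155.97 = -1.60.
|z| = 1.60 ≤ 2.5.

no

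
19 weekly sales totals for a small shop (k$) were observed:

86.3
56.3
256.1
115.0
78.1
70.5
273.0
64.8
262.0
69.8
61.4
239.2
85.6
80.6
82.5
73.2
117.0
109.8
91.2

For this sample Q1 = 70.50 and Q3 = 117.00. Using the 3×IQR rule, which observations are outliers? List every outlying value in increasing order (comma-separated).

262.0, 273.0

IQR = Q3 − Q1 = 117.00 − 70.50 = 46.50.
Lower fence = Q1 − 3·IQR = 70.50 − 139.50 = -69.00.
Upper fence = Q3 + 3·IQR = 117.00 + 139.50 = 256.50.
262.0 > 256.50 → outlier.
273.0 > 256.50 → outlier.
All remaining values lie within [-69.00, 256.50].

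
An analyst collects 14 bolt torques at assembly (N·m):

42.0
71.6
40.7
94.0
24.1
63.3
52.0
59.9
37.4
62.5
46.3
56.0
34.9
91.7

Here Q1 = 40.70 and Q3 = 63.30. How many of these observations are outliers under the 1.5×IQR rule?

0

IQR = 22.60; fences at 40.70 − 33.90 = 6.80 and 63.30 + 33.90 = 97.20.
Every value lies within the cutoffs.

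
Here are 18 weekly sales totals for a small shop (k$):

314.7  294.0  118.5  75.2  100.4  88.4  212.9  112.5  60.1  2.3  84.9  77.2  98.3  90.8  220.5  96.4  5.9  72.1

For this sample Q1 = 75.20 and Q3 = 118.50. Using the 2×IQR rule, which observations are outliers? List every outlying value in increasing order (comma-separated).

212.9, 220.5, 294.0, 314.7

IQR = Q3 − Q1 = 118.50 − 75.20 = 43.30.
Lower fence = Q1 − 2·IQR = 75.20 − 86.60 = -11.40.
Upper fence = Q3 + 2·IQR = 118.50 + 86.60 = 205.10.
212.9 > 205.10 → outlier.
220.5 > 205.10 → outlier.
294.0 > 205.10 → outlier.
314.7 > 205.10 → outlier.
All remaining values lie within [-11.40, 205.10].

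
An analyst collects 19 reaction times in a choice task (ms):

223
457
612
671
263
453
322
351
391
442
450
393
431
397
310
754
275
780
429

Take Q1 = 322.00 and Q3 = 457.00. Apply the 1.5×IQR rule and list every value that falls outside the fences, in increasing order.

IQR = Q3 − Q1 = 457.00 − 322.00 = 135.00.
Lower fence = Q1 − 1.5·IQR = 322.00 − 202.50 = 119.50.
Upper fence = Q3 + 1.5·IQR = 457.00 + 202.50 = 659.50.
671 > 659.50 → outlier.
754 > 659.50 → outlier.
780 > 659.50 → outlier.
All remaining values lie within [119.50, 659.50].

671, 754, 780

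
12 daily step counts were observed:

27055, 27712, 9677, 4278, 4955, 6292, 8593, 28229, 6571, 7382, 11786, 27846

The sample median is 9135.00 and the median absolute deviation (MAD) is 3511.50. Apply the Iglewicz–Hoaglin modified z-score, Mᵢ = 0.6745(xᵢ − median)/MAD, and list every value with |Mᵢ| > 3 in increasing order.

27055, 27712, 27846, 28229

|Mᵢ| > 3 ⇔ |xᵢ − 9135.00| > 3·3511.50/0.6745 = 15618.24.
So outliers lie outside [-6483.24, 24753.24].
27055: M = 3.44 → outlier.
27712: M = 3.57 → outlier.
27846: M = 3.59 → outlier.
28229: M = 3.67 → outlier.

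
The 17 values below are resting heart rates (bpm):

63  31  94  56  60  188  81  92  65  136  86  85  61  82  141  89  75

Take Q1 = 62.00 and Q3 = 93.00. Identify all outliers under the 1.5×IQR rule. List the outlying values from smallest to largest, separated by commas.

IQR = Q3 − Q1 = 93.00 − 62.00 = 31.00.
Lower fence = Q1 − 1.5·IQR = 62.00 − 46.50 = 15.50.
Upper fence = Q3 + 1.5·IQR = 93.00 + 46.50 = 139.50.
141 > 139.50 → outlier.
188 > 139.50 → outlier.
All remaining values lie within [15.50, 139.50].

141, 188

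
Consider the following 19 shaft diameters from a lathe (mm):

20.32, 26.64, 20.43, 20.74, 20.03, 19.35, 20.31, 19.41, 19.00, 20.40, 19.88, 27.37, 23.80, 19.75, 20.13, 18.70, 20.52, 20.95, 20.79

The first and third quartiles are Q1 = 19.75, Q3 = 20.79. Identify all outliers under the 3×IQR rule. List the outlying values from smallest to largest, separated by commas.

IQR = Q3 − Q1 = 20.79 − 19.75 = 1.04.
Lower fence = Q1 − 3·IQR = 19.75 − 3.12 = 16.63.
Upper fence = Q3 + 3·IQR = 20.79 + 3.12 = 23.91.
26.64 > 23.91 → outlier.
27.37 > 23.91 → outlier.
All remaining values lie within [16.63, 23.91].

26.64, 27.37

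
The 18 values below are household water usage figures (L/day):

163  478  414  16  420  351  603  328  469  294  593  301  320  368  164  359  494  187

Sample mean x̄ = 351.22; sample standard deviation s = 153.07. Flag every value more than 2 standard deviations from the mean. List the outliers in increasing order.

Cutoffs at x̄ ± 2s: 351.22 ± 2·153.07 = [45.08, 657.36].
16: z = -2.19, |z| > 2 → outlier.
Every other value lies within [45.08, 657.36].

16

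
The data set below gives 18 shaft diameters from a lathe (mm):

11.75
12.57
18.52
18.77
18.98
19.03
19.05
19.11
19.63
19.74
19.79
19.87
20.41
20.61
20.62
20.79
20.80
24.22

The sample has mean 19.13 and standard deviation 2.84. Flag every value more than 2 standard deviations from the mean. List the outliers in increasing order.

11.75, 12.57

Cutoffs at x̄ ± 2s: 19.13 ± 2·2.84 = [13.45, 24.81].
11.75: z = -2.60, |z| > 2 → outlier.
12.57: z = -2.31, |z| > 2 → outlier.
Every other value lies within [13.45, 24.81].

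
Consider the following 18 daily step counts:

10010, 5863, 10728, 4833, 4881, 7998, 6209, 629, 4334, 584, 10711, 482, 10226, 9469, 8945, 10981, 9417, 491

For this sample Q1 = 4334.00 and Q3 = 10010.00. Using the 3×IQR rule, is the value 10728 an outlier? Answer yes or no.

IQR = Q3 − Q1 = 10010.00 − 4334.00 = 5676.00.
Lower fence = Q1 − 3·IQR = 4334.00 − 17028.00 = -12694.00.
Upper fence = Q3 + 3·IQR = 10010.00 + 17028.00 = 27038.00.
10728 lies within [-12694.00, 27038.00].

no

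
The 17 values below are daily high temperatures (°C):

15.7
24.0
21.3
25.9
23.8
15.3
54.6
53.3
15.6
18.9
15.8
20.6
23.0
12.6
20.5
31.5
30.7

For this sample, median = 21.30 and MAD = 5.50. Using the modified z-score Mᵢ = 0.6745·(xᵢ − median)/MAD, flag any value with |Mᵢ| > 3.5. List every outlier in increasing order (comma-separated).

53.3, 54.6

|Mᵢ| > 3.5 ⇔ |xᵢ − 21.30| > 3.5·5.50/0.6745 = 28.54.
So outliers lie outside [-7.24, 49.84].
53.3: M = 3.92 → outlier.
54.6: M = 4.08 → outlier.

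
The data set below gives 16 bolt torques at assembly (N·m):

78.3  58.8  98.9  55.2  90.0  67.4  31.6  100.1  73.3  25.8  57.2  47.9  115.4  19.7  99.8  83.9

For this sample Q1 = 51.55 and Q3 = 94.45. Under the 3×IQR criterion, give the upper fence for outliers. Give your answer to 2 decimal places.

223.15

IQR = Q3 − Q1 = 94.45 − 51.55 = 42.90.
Lower fence = Q1 − 3·IQR = 51.55 − 128.70 = -77.15.
Upper fence = Q3 + 3·IQR = 94.45 + 128.70 = 223.15.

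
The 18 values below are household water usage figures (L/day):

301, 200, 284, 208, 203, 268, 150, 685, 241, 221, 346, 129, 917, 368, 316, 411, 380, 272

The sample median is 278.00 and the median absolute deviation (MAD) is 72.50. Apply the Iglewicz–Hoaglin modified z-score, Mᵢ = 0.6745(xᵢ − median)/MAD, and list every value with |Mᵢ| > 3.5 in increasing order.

685, 917

|Mᵢ| > 3.5 ⇔ |xᵢ − 278.00| > 3.5·72.50/0.6745 = 376.20.
So outliers lie outside [-98.20, 654.20].
685: M = 3.79 → outlier.
917: M = 5.94 → outlier.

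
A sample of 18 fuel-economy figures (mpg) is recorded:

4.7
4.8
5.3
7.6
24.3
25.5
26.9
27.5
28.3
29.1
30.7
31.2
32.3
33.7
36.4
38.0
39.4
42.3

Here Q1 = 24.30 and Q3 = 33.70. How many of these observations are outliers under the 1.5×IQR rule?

IQR = 9.40; fences at 24.30 − 14.10 = 10.20 and 33.70 + 14.10 = 47.80.
Outside the cutoffs: 4.7, 4.8, 5.3, 7.6.

4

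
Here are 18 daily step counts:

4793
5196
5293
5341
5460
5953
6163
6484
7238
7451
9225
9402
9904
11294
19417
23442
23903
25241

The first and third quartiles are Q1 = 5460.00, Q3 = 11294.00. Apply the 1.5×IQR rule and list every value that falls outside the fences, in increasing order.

23442, 23903, 25241

IQR = Q3 − Q1 = 11294.00 − 5460.00 = 5834.00.
Lower fence = Q1 − 1.5·IQR = 5460.00 − 8751.00 = -3291.00.
Upper fence = Q3 + 1.5·IQR = 11294.00 + 8751.00 = 20045.00.
23442 > 20045.00 → outlier.
23903 > 20045.00 → outlier.
25241 > 20045.00 → outlier.
All remaining values lie within [-3291.00, 20045.00].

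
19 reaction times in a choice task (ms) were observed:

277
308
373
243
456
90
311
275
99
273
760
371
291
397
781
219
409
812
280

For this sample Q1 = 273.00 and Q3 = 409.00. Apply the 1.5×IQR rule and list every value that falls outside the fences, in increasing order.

IQR = Q3 − Q1 = 409.00 − 273.00 = 136.00.
Lower fence = Q1 − 1.5·IQR = 273.00 − 204.00 = 69.00.
Upper fence = Q3 + 1.5·IQR = 409.00 + 204.00 = 613.00.
760 > 613.00 → outlier.
781 > 613.00 → outlier.
812 > 613.00 → outlier.
All remaining values lie within [69.00, 613.00].

760, 781, 812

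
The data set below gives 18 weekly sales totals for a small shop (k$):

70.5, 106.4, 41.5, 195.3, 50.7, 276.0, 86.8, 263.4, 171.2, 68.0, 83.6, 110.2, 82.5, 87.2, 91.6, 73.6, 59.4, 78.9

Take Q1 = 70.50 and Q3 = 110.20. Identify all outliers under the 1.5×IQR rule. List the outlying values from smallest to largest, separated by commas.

171.2, 195.3, 263.4, 276.0

IQR = Q3 − Q1 = 110.20 − 70.50 = 39.70.
Lower fence = Q1 − 1.5·IQR = 70.50 − 59.55 = 10.95.
Upper fence = Q3 + 1.5·IQR = 110.20 + 59.55 = 169.75.
171.2 > 169.75 → outlier.
195.3 > 169.75 → outlier.
263.4 > 169.75 → outlier.
276.0 > 169.75 → outlier.
All remaining values lie within [10.95, 169.75].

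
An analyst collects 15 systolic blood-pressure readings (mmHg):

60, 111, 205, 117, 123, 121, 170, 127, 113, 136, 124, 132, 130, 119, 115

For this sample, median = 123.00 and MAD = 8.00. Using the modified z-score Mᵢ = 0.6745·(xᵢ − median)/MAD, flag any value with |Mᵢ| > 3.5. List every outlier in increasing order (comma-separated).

60, 170, 205

|Mᵢ| > 3.5 ⇔ |xᵢ − 123.00| > 3.5·8.00/0.6745 = 41.51.
So outliers lie outside [81.49, 164.51].
60: M = -5.31 → outlier.
170: M = 3.96 → outlier.
205: M = 6.91 → outlier.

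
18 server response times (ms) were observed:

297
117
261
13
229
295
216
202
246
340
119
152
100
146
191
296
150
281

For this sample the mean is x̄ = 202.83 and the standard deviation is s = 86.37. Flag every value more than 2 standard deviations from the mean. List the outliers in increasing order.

Cutoffs at x̄ ± 2s: 202.83 ± 2·86.37 = [30.09, 375.57].
13: z = -2.20, |z| > 2 → outlier.
Every other value lies within [30.09, 375.57].

13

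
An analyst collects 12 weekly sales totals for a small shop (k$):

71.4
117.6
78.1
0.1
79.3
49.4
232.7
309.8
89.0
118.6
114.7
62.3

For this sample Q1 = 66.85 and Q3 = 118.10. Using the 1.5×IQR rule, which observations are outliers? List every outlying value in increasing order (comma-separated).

232.7, 309.8

IQR = Q3 − Q1 = 118.10 − 66.85 = 51.25.
Lower fence = Q1 − 1.5·IQR = 66.85 − 76.875 = -10.025.
Upper fence = Q3 + 1.5·IQR = 118.10 + 76.875 = 194.975.
232.7 > 194.975 → outlier.
309.8 > 194.975 → outlier.
All remaining values lie within [-10.025, 194.975].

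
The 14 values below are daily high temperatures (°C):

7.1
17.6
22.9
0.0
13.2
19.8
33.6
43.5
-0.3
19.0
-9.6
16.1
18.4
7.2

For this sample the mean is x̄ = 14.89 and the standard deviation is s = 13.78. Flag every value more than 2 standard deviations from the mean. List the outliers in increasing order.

43.5

Cutoffs at x̄ ± 2s: 14.89 ± 2·13.78 = [-12.67, 42.45].
43.5: z = 2.08, |z| > 2 → outlier.
Every other value lies within [-12.67, 42.45].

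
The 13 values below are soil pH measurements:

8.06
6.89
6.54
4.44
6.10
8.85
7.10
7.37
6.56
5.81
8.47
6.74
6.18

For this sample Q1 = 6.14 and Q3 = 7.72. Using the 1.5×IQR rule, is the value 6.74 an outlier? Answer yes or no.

no

IQR = Q3 − Q1 = 7.72 − 6.14 = 1.58.
Lower fence = Q1 − 1.5·IQR = 6.14 − 2.37 = 3.77.
Upper fence = Q3 + 1.5·IQR = 7.72 + 2.37 = 10.09.
6.74 lies within [3.77, 10.09].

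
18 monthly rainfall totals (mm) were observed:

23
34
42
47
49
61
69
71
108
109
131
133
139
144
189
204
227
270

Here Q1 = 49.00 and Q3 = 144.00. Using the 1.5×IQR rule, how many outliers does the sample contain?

0

IQR = 95.00; fences at 49.00 − 142.50 = -93.50 and 144.00 + 142.50 = 286.50.
Every value lies within the cutoffs.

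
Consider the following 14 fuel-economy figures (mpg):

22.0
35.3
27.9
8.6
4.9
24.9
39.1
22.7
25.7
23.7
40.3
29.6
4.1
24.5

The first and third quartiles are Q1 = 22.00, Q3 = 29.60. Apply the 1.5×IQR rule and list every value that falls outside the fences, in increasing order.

IQR = Q3 − Q1 = 29.60 − 22.00 = 7.60.
Lower fence = Q1 − 1.5·IQR = 22.00 − 11.40 = 10.60.
Upper fence = Q3 + 1.5·IQR = 29.60 + 11.40 = 41.00.
4.1 < 10.60 → outlier.
4.9 < 10.60 → outlier.
8.6 < 10.60 → outlier.
All remaining values lie within [10.60, 41.00].

4.1, 4.9, 8.6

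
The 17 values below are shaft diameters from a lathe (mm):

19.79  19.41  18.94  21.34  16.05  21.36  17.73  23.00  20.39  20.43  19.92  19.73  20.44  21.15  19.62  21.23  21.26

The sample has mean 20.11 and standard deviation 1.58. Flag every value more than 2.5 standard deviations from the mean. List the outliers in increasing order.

16.05

Cutoffs at x̄ ± 2.5s: 20.11 ± 2.5·1.58 = [16.16, 24.06].
16.05: z = -2.57, |z| > 2.5 → outlier.
Every other value lies within [16.16, 24.06].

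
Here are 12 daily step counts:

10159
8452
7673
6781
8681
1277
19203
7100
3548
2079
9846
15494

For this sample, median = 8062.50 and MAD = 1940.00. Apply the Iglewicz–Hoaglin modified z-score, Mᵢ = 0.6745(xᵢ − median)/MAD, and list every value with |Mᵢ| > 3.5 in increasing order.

|Mᵢ| > 3.5 ⇔ |xᵢ − 8062.50| > 3.5·1940.00/0.6745 = 10066.72.
So outliers lie outside [-2004.22, 18129.22].
19203: M = 3.87 → outlier.

19203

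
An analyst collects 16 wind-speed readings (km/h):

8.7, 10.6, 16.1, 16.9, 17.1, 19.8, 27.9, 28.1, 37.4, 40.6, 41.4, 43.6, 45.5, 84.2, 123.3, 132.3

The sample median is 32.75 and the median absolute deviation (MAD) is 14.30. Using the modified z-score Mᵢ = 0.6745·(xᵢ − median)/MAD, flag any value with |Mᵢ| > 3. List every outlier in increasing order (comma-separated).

|Mᵢ| > 3 ⇔ |xᵢ − 32.75| > 3·14.30/0.6745 = 63.60.
So outliers lie outside [-30.85, 96.35].
123.3: M = 4.27 → outlier.
132.3: M = 4.70 → outlier.

123.3, 132.3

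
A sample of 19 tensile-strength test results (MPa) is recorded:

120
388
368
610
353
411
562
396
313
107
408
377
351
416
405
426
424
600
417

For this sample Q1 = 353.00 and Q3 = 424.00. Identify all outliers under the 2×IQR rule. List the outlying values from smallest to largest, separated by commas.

IQR = Q3 − Q1 = 424.00 − 353.00 = 71.00.
Lower fence = Q1 − 2·IQR = 353.00 − 142.00 = 211.00.
Upper fence = Q3 + 2·IQR = 424.00 + 142.00 = 566.00.
107 < 211.00 → outlier.
120 < 211.00 → outlier.
600 > 566.00 → outlier.
610 > 566.00 → outlier.
All remaining values lie within [211.00, 566.00].

107, 120, 600, 610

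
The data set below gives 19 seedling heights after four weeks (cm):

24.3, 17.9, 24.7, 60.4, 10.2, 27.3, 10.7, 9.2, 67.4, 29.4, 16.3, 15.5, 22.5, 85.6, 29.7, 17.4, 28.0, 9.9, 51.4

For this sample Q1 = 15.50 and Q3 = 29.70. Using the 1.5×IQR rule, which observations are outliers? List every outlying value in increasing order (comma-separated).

51.4, 60.4, 67.4, 85.6

IQR = Q3 − Q1 = 29.70 − 15.50 = 14.20.
Lower fence = Q1 − 1.5·IQR = 15.50 − 21.30 = -5.80.
Upper fence = Q3 + 1.5·IQR = 29.70 + 21.30 = 51.00.
51.4 > 51.00 → outlier.
60.4 > 51.00 → outlier.
67.4 > 51.00 → outlier.
85.6 > 51.00 → outlier.
All remaining values lie within [-5.80, 51.00].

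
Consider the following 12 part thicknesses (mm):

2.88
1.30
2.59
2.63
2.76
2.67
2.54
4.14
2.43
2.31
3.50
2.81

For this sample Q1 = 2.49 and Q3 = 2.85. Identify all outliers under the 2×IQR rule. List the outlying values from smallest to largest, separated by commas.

1.30, 4.14

IQR = Q3 − Q1 = 2.85 − 2.49 = 0.36.
Lower fence = Q1 − 2·IQR = 2.49 − 0.72 = 1.77.
Upper fence = Q3 + 2·IQR = 2.85 + 0.72 = 3.57.
1.30 < 1.77 → outlier.
4.14 > 3.57 → outlier.
All remaining values lie within [1.77, 3.57].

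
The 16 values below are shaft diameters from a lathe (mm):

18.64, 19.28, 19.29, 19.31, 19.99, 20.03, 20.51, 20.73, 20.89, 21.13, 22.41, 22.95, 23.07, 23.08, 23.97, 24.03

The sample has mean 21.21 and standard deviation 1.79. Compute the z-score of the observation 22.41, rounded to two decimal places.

0.67

z = (22.41 − 21.21) / 1.79 = 0.67.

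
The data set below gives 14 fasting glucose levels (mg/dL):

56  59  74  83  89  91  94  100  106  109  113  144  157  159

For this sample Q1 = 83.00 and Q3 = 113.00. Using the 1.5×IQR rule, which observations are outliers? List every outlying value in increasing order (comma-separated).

IQR = Q3 − Q1 = 113.00 − 83.00 = 30.00.
Lower fence = Q1 − 1.5·IQR = 83.00 − 45.00 = 38.00.
Upper fence = Q3 + 1.5·IQR = 113.00 + 45.00 = 158.00.
159 > 158.00 → outlier.
All remaining values lie within [38.00, 158.00].

159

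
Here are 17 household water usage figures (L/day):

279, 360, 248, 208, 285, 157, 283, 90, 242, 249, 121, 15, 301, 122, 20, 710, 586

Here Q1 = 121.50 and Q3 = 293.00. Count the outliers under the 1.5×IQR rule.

IQR = 171.50; fences at 121.50 − 257.25 = -135.75 and 293.00 + 257.25 = 550.25.
Outside the cutoffs: 586, 710.

2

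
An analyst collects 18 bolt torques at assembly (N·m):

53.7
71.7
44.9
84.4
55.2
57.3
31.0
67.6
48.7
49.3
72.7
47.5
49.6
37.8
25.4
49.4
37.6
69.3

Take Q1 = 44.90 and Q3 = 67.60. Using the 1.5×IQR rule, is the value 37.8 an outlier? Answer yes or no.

IQR = Q3 − Q1 = 67.60 − 44.90 = 22.70.
Lower fence = Q1 − 1.5·IQR = 44.90 − 34.05 = 10.85.
Upper fence = Q3 + 1.5·IQR = 67.60 + 34.05 = 101.65.
37.8 lies within [10.85, 101.65].

no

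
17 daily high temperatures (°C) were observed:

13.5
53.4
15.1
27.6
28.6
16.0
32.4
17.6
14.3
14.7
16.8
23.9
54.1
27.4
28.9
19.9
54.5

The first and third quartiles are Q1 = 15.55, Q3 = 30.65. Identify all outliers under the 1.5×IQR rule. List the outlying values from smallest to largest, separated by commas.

IQR = Q3 − Q1 = 30.65 − 15.55 = 15.10.
Lower fence = Q1 − 1.5·IQR = 15.55 − 22.65 = -7.10.
Upper fence = Q3 + 1.5·IQR = 30.65 + 22.65 = 53.30.
53.4 > 53.30 → outlier.
54.1 > 53.30 → outlier.
54.5 > 53.30 → outlier.
All remaining values lie within [-7.10, 53.30].

53.4, 54.1, 54.5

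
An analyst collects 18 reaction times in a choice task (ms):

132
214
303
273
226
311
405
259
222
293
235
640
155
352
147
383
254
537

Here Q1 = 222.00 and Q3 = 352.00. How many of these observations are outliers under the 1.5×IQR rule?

1

IQR = 130.00; fences at 222.00 − 195.00 = 27.00 and 352.00 + 195.00 = 547.00.
Outside the cutoffs: 640.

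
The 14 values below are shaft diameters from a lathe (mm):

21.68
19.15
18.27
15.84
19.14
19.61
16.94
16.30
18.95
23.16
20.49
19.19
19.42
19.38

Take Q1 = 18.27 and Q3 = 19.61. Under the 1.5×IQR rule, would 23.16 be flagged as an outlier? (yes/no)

IQR = Q3 − Q1 = 19.61 − 18.27 = 1.34.
Lower fence = Q1 − 1.5·IQR = 18.27 − 2.01 = 16.26.
Upper fence = Q3 + 1.5·IQR = 19.61 + 2.01 = 21.62.
23.16 lies above the upper fence.

yes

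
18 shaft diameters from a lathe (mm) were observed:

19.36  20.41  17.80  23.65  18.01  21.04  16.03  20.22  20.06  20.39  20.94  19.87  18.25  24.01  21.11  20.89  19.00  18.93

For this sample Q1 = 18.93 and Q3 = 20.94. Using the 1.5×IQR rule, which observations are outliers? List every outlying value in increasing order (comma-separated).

24.01

IQR = Q3 − Q1 = 20.94 − 18.93 = 2.01.
Lower fence = Q1 − 1.5·IQR = 18.93 − 3.015 = 15.915.
Upper fence = Q3 + 1.5·IQR = 20.94 + 3.015 = 23.955.
24.01 > 23.955 → outlier.
All remaining values lie within [15.915, 23.955].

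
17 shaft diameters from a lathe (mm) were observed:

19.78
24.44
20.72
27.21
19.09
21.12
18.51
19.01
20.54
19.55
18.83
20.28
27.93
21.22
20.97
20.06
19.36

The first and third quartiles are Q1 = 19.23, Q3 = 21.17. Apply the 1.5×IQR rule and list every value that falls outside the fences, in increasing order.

24.44, 27.21, 27.93

IQR = Q3 − Q1 = 21.17 − 19.23 = 1.94.
Lower fence = Q1 − 1.5·IQR = 19.23 − 2.91 = 16.32.
Upper fence = Q3 + 1.5·IQR = 21.17 + 2.91 = 24.08.
24.44 > 24.08 → outlier.
27.21 > 24.08 → outlier.
27.93 > 24.08 → outlier.
All remaining values lie within [16.32, 24.08].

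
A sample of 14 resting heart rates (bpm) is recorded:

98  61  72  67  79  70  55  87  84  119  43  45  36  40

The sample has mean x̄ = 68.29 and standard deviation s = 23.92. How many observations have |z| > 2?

Cutoffs: x̄ ± 2s = [20.45, 116.13].
Outside the cutoffs: 119.

1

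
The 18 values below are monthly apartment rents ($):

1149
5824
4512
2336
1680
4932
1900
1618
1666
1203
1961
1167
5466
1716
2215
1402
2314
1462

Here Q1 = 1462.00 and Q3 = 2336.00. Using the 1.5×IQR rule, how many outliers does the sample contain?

IQR = 874.00; fences at 1462.00 − 1311.00 = 151.00 and 2336.00 + 1311.00 = 3647.00.
Outside the cutoffs: 4512, 4932, 5466, 5824.

4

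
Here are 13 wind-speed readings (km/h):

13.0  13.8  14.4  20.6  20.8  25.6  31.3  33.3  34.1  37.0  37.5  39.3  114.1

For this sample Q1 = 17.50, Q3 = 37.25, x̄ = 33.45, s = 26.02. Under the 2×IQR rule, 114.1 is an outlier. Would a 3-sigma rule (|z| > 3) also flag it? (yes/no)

z = (114.1 − 33.45) / 26.02 = 3.10.
|z| = 3.10 > 3.

yes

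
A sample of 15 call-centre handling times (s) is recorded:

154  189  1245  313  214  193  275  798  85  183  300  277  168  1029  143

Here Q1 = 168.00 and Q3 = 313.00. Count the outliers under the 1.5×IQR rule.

3

IQR = 145.00; fences at 168.00 − 217.50 = -49.50 and 313.00 + 217.50 = 530.50.
Outside the cutoffs: 798, 1029, 1245.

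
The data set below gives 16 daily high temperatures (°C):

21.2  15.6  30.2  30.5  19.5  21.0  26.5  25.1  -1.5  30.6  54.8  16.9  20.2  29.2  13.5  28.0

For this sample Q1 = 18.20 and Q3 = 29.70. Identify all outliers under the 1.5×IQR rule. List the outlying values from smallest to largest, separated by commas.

-1.5, 54.8

IQR = Q3 − Q1 = 29.70 − 18.20 = 11.50.
Lower fence = Q1 − 1.5·IQR = 18.20 − 17.25 = 0.95.
Upper fence = Q3 + 1.5·IQR = 29.70 + 17.25 = 46.95.
-1.5 < 0.95 → outlier.
54.8 > 46.95 → outlier.
All remaining values lie within [0.95, 46.95].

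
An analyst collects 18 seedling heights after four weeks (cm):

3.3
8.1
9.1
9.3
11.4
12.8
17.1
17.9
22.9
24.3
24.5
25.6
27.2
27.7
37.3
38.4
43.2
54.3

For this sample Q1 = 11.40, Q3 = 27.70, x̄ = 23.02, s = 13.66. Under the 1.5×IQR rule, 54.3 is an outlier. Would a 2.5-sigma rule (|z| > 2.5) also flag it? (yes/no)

no

z = (54.3 − 23.02) / 13.66 = 2.29.
|z| = 2.29 ≤ 2.5.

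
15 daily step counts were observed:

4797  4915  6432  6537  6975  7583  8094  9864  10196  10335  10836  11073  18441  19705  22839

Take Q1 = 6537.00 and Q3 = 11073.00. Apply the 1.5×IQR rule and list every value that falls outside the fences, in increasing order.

18441, 19705, 22839

IQR = Q3 − Q1 = 11073.00 − 6537.00 = 4536.00.
Lower fence = Q1 − 1.5·IQR = 6537.00 − 6804.00 = -267.00.
Upper fence = Q3 + 1.5·IQR = 11073.00 + 6804.00 = 17877.00.
18441 > 17877.00 → outlier.
19705 > 17877.00 → outlier.
22839 > 17877.00 → outlier.
All remaining values lie within [-267.00, 17877.00].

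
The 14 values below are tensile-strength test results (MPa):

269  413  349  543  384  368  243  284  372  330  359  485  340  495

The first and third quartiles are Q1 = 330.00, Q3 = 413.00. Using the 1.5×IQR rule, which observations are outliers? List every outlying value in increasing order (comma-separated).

IQR = Q3 − Q1 = 413.00 − 330.00 = 83.00.
Lower fence = Q1 − 1.5·IQR = 330.00 − 124.50 = 205.50.
Upper fence = Q3 + 1.5·IQR = 413.00 + 124.50 = 537.50.
543 > 537.50 → outlier.
All remaining values lie within [205.50, 537.50].

543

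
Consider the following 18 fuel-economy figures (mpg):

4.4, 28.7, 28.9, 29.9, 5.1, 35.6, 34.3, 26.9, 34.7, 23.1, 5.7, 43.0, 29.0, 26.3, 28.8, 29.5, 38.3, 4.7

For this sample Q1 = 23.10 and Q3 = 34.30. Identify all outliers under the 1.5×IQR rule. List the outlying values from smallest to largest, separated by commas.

IQR = Q3 − Q1 = 34.30 − 23.10 = 11.20.
Lower fence = Q1 − 1.5·IQR = 23.10 − 16.80 = 6.30.
Upper fence = Q3 + 1.5·IQR = 34.30 + 16.80 = 51.10.
4.4 < 6.30 → outlier.
4.7 < 6.30 → outlier.
5.1 < 6.30 → outlier.
5.7 < 6.30 → outlier.
All remaining values lie within [6.30, 51.10].

4.4, 4.7, 5.1, 5.7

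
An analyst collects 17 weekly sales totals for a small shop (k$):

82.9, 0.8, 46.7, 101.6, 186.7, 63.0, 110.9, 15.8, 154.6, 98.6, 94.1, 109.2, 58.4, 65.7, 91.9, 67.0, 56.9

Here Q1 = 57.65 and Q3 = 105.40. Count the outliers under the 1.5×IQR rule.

IQR = 47.75; fences at 57.65 − 71.625 = -13.975 and 105.40 + 71.625 = 177.025.
Outside the cutoffs: 186.7.

1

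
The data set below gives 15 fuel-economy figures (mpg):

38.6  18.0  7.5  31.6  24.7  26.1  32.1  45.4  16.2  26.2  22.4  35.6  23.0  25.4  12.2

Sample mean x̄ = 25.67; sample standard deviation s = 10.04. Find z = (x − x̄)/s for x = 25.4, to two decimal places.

z = (25.4 − 25.67) / 10.04 = -0.03.

-0.03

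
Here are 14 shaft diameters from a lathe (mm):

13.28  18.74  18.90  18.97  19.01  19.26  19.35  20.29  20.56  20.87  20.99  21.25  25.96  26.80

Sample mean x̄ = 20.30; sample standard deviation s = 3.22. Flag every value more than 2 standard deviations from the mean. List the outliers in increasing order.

13.28, 26.80

Cutoffs at x̄ ± 2s: 20.30 ± 2·3.22 = [13.86, 26.74].
13.28: z = -2.18, |z| > 2 → outlier.
26.80: z = 2.02, |z| > 2 → outlier.
Every other value lies within [13.86, 26.74].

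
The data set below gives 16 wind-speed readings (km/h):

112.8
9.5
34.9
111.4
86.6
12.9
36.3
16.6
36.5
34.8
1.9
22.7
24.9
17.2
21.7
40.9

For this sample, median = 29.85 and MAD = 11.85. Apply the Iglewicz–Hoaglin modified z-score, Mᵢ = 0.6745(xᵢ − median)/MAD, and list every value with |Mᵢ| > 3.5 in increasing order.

|Mᵢ| > 3.5 ⇔ |xᵢ − 29.85| > 3.5·11.85/0.6745 = 61.49.
So outliers lie outside [-31.64, 91.34].
111.4: M = 4.64 → outlier.
112.8: M = 4.72 → outlier.

111.4, 112.8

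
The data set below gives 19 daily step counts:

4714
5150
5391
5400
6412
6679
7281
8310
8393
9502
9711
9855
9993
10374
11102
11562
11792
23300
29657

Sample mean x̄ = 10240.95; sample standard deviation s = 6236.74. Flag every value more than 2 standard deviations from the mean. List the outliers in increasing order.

23300, 29657

Cutoffs at x̄ ± 2s: 10240.95 ± 2·6236.74 = [-2232.53, 22714.43].
23300: z = 2.09, |z| > 2 → outlier.
29657: z = 3.11, |z| > 2 → outlier.
Every other value lies within [-2232.53, 22714.43].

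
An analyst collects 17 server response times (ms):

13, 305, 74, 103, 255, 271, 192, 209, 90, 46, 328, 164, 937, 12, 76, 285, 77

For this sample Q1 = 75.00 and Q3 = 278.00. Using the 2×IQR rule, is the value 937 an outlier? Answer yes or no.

yes

IQR = Q3 − Q1 = 278.00 − 75.00 = 203.00.
Lower fence = Q1 − 2·IQR = 75.00 − 406.00 = -331.00.
Upper fence = Q3 + 2·IQR = 278.00 + 406.00 = 684.00.
937 lies above the upper fence.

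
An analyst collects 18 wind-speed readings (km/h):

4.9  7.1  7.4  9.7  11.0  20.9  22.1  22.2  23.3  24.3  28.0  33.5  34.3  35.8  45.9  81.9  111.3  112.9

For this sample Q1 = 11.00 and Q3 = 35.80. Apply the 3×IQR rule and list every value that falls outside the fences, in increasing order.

111.3, 112.9

IQR = Q3 − Q1 = 35.80 − 11.00 = 24.80.
Lower fence = Q1 − 3·IQR = 11.00 − 74.40 = -63.40.
Upper fence = Q3 + 3·IQR = 35.80 + 74.40 = 110.20.
111.3 > 110.20 → outlier.
112.9 > 110.20 → outlier.
All remaining values lie within [-63.40, 110.20].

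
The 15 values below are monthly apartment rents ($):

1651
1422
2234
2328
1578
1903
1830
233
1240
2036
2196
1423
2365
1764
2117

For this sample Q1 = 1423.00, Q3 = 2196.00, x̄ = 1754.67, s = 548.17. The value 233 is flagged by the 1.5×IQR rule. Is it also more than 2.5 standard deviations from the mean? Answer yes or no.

z = (233 − 1754.67) / 548.17 = -2.78.
|z| = 2.78 > 2.5.

yes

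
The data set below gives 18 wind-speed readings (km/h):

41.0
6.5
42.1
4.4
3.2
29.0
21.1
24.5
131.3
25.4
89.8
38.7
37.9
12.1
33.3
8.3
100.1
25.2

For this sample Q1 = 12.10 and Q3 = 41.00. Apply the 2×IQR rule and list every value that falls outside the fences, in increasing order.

100.1, 131.3

IQR = Q3 − Q1 = 41.00 − 12.10 = 28.90.
Lower fence = Q1 − 2·IQR = 12.10 − 57.80 = -45.70.
Upper fence = Q3 + 2·IQR = 41.00 + 57.80 = 98.80.
100.1 > 98.80 → outlier.
131.3 > 98.80 → outlier.
All remaining values lie within [-45.70, 98.80].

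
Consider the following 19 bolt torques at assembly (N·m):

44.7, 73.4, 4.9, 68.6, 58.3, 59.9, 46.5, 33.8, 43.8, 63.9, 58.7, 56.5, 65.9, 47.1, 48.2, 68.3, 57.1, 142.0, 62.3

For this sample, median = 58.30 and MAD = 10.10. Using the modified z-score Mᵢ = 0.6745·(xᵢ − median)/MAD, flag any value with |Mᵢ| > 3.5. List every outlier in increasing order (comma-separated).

|Mᵢ| > 3.5 ⇔ |xᵢ − 58.30| > 3.5·10.10/0.6745 = 52.41.
So outliers lie outside [5.89, 110.71].
4.9: M = -3.57 → outlier.
142.0: M = 5.59 → outlier.

4.9, 142.0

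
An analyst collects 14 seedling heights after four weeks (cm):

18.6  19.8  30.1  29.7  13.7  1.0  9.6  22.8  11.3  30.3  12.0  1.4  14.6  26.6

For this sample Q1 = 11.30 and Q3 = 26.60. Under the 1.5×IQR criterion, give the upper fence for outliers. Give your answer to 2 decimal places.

49.55

IQR = Q3 − Q1 = 26.60 − 11.30 = 15.30.
Lower fence = Q1 − 1.5·IQR = 11.30 − 22.95 = -11.65.
Upper fence = Q3 + 1.5·IQR = 26.60 + 22.95 = 49.55.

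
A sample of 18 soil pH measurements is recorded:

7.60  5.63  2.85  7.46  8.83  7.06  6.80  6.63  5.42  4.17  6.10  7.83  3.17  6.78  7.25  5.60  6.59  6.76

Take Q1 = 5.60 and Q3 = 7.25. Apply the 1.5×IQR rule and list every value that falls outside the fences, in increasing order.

2.85

IQR = Q3 − Q1 = 7.25 − 5.60 = 1.65.
Lower fence = Q1 − 1.5·IQR = 5.60 − 2.475 = 3.125.
Upper fence = Q3 + 1.5·IQR = 7.25 + 2.475 = 9.725.
2.85 < 3.125 → outlier.
All remaining values lie within [3.125, 9.725].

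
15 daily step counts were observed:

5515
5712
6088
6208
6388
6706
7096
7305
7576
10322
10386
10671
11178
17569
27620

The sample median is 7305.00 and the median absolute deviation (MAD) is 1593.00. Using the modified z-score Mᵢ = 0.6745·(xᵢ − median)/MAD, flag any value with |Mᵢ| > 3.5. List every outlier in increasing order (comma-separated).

17569, 27620

|Mᵢ| > 3.5 ⇔ |xᵢ − 7305.00| > 3.5·1593.00/0.6745 = 8266.12.
So outliers lie outside [-961.12, 15571.12].
17569: M = 4.35 → outlier.
27620: M = 8.60 → outlier.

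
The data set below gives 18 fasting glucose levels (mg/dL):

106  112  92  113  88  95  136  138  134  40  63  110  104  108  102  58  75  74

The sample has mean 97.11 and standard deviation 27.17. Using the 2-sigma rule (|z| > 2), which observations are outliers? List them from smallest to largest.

Cutoffs at x̄ ± 2s: 97.11 ± 2·27.17 = [42.77, 151.45].
40: z = -2.10, |z| > 2 → outlier.
Every other value lies within [42.77, 151.45].

40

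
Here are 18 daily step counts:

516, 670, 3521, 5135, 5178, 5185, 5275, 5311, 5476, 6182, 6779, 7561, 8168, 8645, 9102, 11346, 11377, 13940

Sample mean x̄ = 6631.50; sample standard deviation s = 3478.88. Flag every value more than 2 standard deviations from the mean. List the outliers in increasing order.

Cutoffs at x̄ ± 2s: 6631.50 ± 2·3478.88 = [-326.26, 13589.26].
13940: z = 2.10, |z| > 2 → outlier.
Every other value lies within [-326.26, 13589.26].

13940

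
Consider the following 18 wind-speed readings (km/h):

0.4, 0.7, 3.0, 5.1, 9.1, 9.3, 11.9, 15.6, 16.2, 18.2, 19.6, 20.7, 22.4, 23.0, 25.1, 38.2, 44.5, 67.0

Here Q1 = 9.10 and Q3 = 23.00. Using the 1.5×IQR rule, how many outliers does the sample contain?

2

IQR = 13.90; fences at 9.10 − 20.85 = -11.75 and 23.00 + 20.85 = 43.85.
Outside the cutoffs: 44.5, 67.0.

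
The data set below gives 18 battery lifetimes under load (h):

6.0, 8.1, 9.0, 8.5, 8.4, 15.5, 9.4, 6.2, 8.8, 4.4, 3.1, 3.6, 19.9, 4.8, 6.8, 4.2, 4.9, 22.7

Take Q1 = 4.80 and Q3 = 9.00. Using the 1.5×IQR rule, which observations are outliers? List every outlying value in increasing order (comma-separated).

IQR = Q3 − Q1 = 9.00 − 4.80 = 4.20.
Lower fence = Q1 − 1.5·IQR = 4.80 − 6.30 = -1.50.
Upper fence = Q3 + 1.5·IQR = 9.00 + 6.30 = 15.30.
15.5 > 15.30 → outlier.
19.9 > 15.30 → outlier.
22.7 > 15.30 → outlier.
All remaining values lie within [-1.50, 15.30].

15.5, 19.9, 22.7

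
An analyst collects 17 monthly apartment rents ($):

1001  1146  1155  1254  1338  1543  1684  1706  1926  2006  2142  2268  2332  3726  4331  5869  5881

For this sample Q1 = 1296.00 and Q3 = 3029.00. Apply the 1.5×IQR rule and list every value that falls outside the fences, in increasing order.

5869, 5881

IQR = Q3 − Q1 = 3029.00 − 1296.00 = 1733.00.
Lower fence = Q1 − 1.5·IQR = 1296.00 − 2599.50 = -1303.50.
Upper fence = Q3 + 1.5·IQR = 3029.00 + 2599.50 = 5628.50.
5869 > 5628.50 → outlier.
5881 > 5628.50 → outlier.
All remaining values lie within [-1303.50, 5628.50].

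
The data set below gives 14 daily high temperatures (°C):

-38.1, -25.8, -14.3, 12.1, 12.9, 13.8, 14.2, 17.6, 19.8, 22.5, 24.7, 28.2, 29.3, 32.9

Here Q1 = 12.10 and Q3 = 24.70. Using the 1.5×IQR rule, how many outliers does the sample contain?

3

IQR = 12.60; fences at 12.10 − 18.90 = -6.80 and 24.70 + 18.90 = 43.60.
Outside the cutoffs: -38.1, -25.8, -14.3.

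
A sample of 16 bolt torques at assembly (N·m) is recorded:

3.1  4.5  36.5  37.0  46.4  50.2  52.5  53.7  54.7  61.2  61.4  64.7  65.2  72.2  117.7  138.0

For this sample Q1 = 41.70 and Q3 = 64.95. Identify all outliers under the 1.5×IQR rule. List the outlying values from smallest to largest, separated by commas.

3.1, 4.5, 117.7, 138.0

IQR = Q3 − Q1 = 64.95 − 41.70 = 23.25.
Lower fence = Q1 − 1.5·IQR = 41.70 − 34.875 = 6.825.
Upper fence = Q3 + 1.5·IQR = 64.95 + 34.875 = 99.825.
3.1 < 6.825 → outlier.
4.5 < 6.825 → outlier.
117.7 > 99.825 → outlier.
138.0 > 99.825 → outlier.
All remaining values lie within [6.825, 99.825].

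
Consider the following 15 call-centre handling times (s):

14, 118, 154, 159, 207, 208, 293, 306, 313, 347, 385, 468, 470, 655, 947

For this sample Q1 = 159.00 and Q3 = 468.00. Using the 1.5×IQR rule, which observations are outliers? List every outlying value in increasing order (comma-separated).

IQR = Q3 − Q1 = 468.00 − 159.00 = 309.00.
Lower fence = Q1 − 1.5·IQR = 159.00 − 463.50 = -304.50.
Upper fence = Q3 + 1.5·IQR = 468.00 + 463.50 = 931.50.
947 > 931.50 → outlier.
All remaining values lie within [-304.50, 931.50].

947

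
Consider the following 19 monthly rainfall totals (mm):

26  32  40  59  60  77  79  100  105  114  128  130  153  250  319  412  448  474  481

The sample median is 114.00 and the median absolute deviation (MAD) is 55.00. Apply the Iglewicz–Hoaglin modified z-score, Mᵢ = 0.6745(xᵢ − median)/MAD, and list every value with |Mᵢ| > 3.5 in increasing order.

412, 448, 474, 481

|Mᵢ| > 3.5 ⇔ |xᵢ − 114.00| > 3.5·55.00/0.6745 = 285.40.
So outliers lie outside [-171.40, 399.40].
412: M = 3.65 → outlier.
448: M = 4.10 → outlier.
474: M = 4.41 → outlier.
481: M = 4.50 → outlier.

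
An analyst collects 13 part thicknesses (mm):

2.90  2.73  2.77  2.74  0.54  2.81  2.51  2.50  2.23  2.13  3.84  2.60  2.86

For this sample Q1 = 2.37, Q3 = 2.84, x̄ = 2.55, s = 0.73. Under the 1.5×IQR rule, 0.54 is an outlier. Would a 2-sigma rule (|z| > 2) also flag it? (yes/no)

yes

z = (0.54 − 2.55) / 0.73 = -2.75.
|z| = 2.75 > 2.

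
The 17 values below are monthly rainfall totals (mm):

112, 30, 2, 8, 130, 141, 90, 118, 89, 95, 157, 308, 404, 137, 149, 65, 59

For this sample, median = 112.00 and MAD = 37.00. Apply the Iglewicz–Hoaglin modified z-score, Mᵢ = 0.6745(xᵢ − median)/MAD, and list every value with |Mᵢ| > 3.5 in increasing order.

308, 404

|Mᵢ| > 3.5 ⇔ |xᵢ − 112.00| > 3.5·37.00/0.6745 = 191.99.
So outliers lie outside [-79.99, 303.99].
308: M = 3.57 → outlier.
404: M = 5.32 → outlier.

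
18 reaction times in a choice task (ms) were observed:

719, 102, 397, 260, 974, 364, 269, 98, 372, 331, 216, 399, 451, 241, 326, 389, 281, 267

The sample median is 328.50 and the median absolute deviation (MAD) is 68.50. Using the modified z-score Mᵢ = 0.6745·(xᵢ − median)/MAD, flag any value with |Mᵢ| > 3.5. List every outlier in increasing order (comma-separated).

|Mᵢ| > 3.5 ⇔ |xᵢ − 328.50| > 3.5·68.50/0.6745 = 355.45.
So outliers lie outside [-26.95, 683.95].
719: M = 3.85 → outlier.
974: M = 6.36 → outlier.

719, 974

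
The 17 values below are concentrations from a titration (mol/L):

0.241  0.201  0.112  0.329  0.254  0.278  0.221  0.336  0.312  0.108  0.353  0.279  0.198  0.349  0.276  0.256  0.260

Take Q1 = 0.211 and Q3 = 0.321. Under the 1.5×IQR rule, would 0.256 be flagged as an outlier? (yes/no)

IQR = Q3 − Q1 = 0.321 − 0.211 = 0.110.
Lower fence = Q1 − 1.5·IQR = 0.211 − 0.165 = 0.046.
Upper fence = Q3 + 1.5·IQR = 0.321 + 0.165 = 0.486.
0.256 lies within [0.046, 0.486].

no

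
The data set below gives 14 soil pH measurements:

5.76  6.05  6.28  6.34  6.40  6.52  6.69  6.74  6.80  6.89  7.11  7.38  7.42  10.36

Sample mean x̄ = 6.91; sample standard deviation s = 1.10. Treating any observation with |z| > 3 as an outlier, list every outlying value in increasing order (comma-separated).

Cutoffs at x̄ ± 3s: 6.91 ± 3·1.10 = [3.61, 10.21].
10.36: z = 3.14, |z| > 3 → outlier.
Every other value lies within [3.61, 10.21].

10.36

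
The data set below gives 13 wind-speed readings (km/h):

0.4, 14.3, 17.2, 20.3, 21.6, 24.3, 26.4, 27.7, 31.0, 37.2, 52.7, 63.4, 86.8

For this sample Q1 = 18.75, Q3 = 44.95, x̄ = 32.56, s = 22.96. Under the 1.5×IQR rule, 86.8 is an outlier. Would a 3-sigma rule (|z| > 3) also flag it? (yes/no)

no

z = (86.8 − 32.56) / 22.96 = 2.36.
|z| = 2.36 ≤ 3.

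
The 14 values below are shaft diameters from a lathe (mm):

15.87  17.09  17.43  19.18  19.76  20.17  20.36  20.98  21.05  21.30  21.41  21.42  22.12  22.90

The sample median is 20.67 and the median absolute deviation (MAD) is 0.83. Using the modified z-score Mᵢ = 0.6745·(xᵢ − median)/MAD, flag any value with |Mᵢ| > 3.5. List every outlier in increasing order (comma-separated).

15.87

|Mᵢ| > 3.5 ⇔ |xᵢ − 20.67| > 3.5·0.83/0.6745 = 4.31.
So outliers lie outside [16.36, 24.98].
15.87: M = -3.90 → outlier.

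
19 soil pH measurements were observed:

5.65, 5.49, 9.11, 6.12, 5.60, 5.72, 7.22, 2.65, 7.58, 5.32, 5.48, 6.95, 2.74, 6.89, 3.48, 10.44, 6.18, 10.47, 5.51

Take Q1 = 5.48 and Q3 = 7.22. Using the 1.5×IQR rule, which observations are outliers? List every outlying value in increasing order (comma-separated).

2.65, 2.74, 10.44, 10.47

IQR = Q3 − Q1 = 7.22 − 5.48 = 1.74.
Lower fence = Q1 − 1.5·IQR = 5.48 − 2.61 = 2.87.
Upper fence = Q3 + 1.5·IQR = 7.22 + 2.61 = 9.83.
2.65 < 2.87 → outlier.
2.74 < 2.87 → outlier.
10.44 > 9.83 → outlier.
10.47 > 9.83 → outlier.
All remaining values lie within [2.87, 9.83].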